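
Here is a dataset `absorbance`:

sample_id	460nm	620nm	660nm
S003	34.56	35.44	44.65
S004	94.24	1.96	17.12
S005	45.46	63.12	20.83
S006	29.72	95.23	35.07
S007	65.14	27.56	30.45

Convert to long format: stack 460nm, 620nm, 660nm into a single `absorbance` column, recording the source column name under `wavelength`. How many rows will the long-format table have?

15

5 sample_id values × 3 melted columns = 15 rows.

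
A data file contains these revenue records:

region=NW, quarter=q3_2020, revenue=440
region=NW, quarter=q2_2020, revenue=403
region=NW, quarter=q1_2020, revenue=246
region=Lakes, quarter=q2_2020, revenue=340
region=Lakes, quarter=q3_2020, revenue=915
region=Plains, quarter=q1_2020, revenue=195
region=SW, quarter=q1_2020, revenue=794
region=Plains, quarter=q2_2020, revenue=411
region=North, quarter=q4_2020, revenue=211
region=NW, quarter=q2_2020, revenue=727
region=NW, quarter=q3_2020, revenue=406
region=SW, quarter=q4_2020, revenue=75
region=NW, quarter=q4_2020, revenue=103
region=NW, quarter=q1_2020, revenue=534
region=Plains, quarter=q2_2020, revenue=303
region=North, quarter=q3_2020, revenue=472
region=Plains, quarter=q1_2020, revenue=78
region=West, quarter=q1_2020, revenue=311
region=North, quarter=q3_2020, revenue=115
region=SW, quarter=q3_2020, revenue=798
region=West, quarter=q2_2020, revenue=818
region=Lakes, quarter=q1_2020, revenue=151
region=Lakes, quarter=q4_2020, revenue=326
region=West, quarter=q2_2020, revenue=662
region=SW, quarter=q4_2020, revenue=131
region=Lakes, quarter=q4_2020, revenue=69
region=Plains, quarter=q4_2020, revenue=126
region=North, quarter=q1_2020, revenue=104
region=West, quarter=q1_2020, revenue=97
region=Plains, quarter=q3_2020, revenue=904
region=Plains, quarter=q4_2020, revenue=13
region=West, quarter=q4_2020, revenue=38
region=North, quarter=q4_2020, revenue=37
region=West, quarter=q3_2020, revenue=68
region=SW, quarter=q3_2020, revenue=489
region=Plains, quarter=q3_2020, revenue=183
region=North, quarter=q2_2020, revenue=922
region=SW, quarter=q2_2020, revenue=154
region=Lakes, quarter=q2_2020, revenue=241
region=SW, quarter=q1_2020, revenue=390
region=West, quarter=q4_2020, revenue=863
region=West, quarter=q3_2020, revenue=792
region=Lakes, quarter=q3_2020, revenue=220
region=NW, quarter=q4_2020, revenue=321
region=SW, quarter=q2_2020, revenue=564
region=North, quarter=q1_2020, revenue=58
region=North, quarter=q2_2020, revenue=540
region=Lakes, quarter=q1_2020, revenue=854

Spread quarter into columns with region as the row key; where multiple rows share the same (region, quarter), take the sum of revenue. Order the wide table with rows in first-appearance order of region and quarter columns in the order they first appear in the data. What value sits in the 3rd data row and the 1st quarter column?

1087

With rows in first-appearance order of region, row 3 is region=Plains. quarter columns in first-appearance order: q3_2020, q2_2020, q1_2020, q4_2020; column 1 is q3_2020.
Long rows with region=Plains, quarter=q3_2020: 904 + 183 = 1087.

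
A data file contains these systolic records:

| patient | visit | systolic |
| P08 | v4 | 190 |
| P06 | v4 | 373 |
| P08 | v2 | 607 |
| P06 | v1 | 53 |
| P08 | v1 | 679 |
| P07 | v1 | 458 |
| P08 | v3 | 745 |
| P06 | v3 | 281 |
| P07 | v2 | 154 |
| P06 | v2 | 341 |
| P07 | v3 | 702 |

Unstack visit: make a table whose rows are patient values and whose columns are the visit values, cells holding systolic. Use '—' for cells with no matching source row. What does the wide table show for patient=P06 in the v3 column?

The long row with patient=P06, visit=v3 has systolic=281.

281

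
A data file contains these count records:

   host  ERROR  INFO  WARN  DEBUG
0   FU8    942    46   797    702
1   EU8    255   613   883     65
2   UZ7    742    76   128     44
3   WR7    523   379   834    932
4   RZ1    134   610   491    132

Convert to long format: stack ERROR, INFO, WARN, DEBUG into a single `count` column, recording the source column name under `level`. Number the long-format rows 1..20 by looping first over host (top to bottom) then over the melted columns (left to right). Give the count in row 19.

20 rows total (5 × 4). Row 19: index ⌊(19-1)/4⌋ = 4 into host → RZ1; (19-1) mod 4 = 2 into the melted columns → WARN.
So row 19 is (RZ1, WARN, 491); count = 491.

491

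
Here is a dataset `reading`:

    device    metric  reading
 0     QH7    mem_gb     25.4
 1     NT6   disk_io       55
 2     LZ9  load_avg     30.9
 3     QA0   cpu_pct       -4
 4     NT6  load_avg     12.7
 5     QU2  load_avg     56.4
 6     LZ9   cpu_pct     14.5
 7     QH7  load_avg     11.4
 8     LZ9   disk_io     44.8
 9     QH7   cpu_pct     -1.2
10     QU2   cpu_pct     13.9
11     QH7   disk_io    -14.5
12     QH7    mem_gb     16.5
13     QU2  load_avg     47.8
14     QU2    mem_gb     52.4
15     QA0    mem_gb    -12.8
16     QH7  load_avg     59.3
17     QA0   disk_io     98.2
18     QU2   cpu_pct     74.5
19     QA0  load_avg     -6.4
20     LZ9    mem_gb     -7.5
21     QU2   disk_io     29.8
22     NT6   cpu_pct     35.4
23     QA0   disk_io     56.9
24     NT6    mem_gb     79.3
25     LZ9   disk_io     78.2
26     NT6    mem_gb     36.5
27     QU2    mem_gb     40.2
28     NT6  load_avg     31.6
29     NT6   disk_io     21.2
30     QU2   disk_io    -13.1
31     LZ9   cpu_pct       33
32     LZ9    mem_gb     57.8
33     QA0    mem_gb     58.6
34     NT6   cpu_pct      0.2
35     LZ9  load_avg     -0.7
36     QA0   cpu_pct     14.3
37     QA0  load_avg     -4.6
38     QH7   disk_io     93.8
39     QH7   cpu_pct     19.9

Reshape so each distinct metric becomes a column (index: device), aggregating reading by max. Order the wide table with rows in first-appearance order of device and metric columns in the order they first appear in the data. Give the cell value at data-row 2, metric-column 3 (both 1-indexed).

With rows in first-appearance order of device, row 2 is device=NT6. metric columns in first-appearance order: mem_gb, disk_io, load_avg, cpu_pct; column 3 is load_avg.
Long rows with device=NT6, metric=load_avg: max(12.7, 31.6) = 31.6.

31.6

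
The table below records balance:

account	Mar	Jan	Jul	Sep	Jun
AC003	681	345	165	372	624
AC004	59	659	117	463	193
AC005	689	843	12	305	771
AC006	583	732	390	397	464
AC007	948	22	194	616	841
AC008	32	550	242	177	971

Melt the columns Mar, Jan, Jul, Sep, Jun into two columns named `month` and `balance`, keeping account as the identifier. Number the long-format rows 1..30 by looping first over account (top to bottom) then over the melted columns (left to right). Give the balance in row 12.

30 rows total (6 × 5). Row 12: index ⌊(12-1)/5⌋ = 2 into account → AC005; (12-1) mod 5 = 1 into the melted columns → Jan.
So row 12 is (AC005, Jan, 843); balance = 843.

843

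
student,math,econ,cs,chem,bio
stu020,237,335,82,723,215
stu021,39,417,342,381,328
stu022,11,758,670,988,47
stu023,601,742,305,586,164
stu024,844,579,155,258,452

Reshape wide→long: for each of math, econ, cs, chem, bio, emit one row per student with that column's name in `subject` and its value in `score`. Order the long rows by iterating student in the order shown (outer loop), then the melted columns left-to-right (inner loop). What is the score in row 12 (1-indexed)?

758

25 rows total (5 × 5). Row 12: index ⌊(12-1)/5⌋ = 2 into student → stu022; (12-1) mod 5 = 1 into the melted columns → econ.
So row 12 is (stu022, econ, 758); score = 758.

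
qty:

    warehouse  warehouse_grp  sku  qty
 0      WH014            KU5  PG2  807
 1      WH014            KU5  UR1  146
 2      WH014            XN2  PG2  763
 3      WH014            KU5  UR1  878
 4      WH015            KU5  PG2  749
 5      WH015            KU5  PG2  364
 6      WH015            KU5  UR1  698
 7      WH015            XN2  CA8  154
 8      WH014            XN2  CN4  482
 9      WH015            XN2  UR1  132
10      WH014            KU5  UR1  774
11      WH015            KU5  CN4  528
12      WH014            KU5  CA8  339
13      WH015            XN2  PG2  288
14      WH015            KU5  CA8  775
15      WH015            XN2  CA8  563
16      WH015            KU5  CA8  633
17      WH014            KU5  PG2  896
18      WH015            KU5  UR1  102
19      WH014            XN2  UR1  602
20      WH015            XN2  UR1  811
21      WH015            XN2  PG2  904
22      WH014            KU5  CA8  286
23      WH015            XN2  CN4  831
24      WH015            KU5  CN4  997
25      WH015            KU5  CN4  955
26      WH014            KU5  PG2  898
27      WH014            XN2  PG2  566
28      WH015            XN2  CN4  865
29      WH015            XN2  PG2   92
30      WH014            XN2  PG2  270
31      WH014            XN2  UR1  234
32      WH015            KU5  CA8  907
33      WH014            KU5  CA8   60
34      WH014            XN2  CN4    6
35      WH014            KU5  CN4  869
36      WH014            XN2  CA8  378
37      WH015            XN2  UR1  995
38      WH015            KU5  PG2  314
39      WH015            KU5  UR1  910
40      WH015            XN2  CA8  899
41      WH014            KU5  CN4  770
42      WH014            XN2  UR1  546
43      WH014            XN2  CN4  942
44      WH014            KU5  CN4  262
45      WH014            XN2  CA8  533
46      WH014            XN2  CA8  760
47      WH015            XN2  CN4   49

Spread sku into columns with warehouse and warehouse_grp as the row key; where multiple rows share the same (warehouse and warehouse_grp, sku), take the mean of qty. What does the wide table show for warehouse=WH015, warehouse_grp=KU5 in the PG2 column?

475.67

Rows with warehouse=WH015, warehouse_grp=KU5 and sku=PG2: qty values are 749, 364, 314.
(749 + 364 + 314) / 3 = 475.67.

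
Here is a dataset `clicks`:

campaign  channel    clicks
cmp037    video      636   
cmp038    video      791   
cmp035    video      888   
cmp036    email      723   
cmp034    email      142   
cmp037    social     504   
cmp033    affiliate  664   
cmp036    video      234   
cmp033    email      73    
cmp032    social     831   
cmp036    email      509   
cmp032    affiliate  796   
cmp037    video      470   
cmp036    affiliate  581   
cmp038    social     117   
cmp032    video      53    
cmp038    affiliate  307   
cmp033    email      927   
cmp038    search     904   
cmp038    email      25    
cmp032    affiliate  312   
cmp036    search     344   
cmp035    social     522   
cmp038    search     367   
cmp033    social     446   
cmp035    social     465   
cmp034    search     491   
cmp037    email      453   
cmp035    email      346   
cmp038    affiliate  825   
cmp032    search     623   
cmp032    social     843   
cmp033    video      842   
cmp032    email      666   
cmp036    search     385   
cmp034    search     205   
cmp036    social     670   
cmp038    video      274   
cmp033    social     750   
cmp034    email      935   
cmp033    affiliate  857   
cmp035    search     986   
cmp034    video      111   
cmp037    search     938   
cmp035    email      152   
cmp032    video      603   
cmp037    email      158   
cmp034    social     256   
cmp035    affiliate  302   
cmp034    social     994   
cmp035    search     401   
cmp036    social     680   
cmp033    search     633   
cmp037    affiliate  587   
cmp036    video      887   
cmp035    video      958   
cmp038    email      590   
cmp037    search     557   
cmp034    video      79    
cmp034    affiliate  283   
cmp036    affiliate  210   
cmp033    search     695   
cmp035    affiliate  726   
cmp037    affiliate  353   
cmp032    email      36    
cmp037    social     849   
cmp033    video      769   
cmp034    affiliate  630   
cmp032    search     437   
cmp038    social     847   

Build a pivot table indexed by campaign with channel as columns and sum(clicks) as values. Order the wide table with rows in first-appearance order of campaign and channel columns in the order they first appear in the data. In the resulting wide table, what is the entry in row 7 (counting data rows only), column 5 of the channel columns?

1060

With rows in first-appearance order of campaign, row 7 is campaign=cmp032. channel columns in first-appearance order: video, email, social, affiliate, search; column 5 is search.
Long rows with campaign=cmp032, channel=search: 623 + 437 = 1060.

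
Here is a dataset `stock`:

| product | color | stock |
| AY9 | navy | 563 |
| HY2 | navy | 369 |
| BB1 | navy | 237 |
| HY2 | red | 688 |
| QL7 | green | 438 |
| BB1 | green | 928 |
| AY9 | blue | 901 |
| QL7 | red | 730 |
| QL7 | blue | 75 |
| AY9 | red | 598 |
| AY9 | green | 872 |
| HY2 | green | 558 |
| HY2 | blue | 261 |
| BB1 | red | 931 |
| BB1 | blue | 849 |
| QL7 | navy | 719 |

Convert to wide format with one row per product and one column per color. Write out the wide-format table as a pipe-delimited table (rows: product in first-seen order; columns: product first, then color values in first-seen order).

Columns: product plus the 4 distinct color values (navy, red, green, blue).
For example, row AY9 column navy takes stock=563 from the long row (AY9, navy).

| product | navy | red | green | blue |
| AY9 | 563 | 598 | 872 | 901 |
| HY2 | 369 | 688 | 558 | 261 |
| BB1 | 237 | 931 | 928 | 849 |
| QL7 | 719 | 730 | 438 | 75 |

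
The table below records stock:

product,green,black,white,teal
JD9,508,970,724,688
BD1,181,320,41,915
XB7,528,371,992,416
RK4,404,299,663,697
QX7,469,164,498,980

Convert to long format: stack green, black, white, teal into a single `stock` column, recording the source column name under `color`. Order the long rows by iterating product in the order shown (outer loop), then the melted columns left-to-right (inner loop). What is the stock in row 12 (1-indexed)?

20 rows total (5 × 4). Row 12: index ⌊(12-1)/4⌋ = 2 into product → XB7; (12-1) mod 4 = 3 into the melted columns → teal.
So row 12 is (XB7, teal, 416); stock = 416.

416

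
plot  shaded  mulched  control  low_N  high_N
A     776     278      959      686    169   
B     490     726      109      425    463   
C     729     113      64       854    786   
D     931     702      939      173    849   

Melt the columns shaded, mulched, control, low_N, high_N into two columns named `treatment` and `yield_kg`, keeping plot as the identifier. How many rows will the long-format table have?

4 plot values × 5 melted columns = 20 rows.

20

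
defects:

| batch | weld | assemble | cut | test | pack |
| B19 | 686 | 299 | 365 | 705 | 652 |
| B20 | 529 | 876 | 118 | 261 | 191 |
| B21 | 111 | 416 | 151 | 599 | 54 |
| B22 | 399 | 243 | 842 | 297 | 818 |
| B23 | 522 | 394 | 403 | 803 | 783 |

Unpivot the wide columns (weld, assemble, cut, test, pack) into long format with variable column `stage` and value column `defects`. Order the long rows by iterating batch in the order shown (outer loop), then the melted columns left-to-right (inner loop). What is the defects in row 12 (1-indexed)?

416

25 rows total (5 × 5). Row 12: index ⌊(12-1)/5⌋ = 2 into batch → B21; (12-1) mod 5 = 1 into the melted columns → assemble.
So row 12 is (B21, assemble, 416); defects = 416.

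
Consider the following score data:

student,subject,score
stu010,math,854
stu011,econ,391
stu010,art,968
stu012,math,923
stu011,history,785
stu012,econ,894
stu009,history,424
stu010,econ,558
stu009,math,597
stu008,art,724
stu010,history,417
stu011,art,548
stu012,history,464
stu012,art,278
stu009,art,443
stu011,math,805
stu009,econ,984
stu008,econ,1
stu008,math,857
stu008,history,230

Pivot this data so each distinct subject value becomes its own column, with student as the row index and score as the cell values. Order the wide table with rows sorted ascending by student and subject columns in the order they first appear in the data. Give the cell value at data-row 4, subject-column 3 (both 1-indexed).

548

With rows sorted ascending by student, row 4 is student=stu011. subject columns in first-appearance order: math, econ, art, history; column 3 is art.
Long rows with student=stu011, subject=art: score = 548.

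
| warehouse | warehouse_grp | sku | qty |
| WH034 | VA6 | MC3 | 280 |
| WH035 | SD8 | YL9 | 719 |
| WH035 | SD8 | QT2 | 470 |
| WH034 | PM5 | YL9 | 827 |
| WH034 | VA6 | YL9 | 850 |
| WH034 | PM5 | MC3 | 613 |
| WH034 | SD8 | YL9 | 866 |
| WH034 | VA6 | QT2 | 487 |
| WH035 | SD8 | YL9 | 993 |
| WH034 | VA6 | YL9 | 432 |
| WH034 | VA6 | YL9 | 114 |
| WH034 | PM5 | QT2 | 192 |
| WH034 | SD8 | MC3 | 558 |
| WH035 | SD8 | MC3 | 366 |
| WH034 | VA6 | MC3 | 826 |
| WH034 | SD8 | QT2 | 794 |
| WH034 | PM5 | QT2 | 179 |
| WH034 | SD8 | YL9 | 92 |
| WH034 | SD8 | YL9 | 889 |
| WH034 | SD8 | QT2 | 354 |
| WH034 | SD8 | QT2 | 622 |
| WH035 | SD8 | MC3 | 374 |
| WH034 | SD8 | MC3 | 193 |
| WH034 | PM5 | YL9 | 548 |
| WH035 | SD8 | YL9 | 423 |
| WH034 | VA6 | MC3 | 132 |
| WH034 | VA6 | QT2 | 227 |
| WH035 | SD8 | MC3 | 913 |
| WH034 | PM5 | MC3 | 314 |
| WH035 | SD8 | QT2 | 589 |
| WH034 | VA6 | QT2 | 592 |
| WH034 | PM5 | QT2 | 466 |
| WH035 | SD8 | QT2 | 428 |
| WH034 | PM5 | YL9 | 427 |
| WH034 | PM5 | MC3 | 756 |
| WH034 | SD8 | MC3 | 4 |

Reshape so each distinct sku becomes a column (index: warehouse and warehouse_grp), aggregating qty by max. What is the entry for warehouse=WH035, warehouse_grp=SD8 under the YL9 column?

993

Rows with warehouse=WH035, warehouse_grp=SD8 and sku=YL9: qty values are 719, 993, 423.
max(719, 993, 423) = 993.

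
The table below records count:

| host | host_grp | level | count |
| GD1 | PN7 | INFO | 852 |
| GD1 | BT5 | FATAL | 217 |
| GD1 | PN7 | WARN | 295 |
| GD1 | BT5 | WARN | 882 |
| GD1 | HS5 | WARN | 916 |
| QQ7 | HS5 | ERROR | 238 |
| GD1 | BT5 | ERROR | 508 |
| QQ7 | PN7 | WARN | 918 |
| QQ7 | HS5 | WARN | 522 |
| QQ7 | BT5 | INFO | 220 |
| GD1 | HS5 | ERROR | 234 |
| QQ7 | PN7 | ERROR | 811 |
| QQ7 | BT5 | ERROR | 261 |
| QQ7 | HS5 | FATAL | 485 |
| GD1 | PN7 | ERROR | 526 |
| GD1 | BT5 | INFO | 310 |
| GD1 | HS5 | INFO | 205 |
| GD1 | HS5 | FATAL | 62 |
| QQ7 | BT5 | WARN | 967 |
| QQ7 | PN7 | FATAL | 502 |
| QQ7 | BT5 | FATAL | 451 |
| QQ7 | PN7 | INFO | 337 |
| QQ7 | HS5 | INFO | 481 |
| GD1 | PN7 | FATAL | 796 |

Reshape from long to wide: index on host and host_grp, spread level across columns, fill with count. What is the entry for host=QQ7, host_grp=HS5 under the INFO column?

481

Wide layout: rows indexed by host and host_grp, columns are the 4 distinct level values (INFO, FATAL, WARN, ERROR).
Cell (host=QQ7, host_grp=HS5, level=INFO) draws from the long row where host=QQ7, host_grp=HS5 and level=INFO, which has count=481.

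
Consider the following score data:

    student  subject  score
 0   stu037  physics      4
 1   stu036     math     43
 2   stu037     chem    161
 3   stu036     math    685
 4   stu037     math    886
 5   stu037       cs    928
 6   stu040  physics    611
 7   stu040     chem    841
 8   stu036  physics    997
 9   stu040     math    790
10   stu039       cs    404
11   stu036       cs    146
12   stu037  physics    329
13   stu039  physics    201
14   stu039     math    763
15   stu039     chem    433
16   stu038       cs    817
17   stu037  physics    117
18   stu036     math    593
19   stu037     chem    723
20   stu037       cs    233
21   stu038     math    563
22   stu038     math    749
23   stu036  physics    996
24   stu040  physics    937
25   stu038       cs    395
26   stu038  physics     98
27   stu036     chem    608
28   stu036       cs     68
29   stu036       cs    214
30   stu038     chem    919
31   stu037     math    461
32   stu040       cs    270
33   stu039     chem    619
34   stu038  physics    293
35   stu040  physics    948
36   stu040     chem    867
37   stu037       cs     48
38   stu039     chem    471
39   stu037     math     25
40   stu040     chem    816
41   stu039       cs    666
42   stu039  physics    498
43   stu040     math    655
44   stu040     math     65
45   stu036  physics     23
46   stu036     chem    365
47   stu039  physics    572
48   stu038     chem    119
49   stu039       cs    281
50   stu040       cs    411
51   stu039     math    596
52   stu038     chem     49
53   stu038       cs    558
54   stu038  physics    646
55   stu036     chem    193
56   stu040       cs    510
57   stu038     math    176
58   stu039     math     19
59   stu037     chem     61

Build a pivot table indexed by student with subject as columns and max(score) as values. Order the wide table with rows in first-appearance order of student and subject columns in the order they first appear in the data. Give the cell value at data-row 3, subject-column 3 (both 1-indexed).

867

With rows in first-appearance order of student, row 3 is student=stu040. subject columns in first-appearance order: physics, math, chem, cs; column 3 is chem.
Long rows with student=stu040, subject=chem: max(841, 867, 816) = 867.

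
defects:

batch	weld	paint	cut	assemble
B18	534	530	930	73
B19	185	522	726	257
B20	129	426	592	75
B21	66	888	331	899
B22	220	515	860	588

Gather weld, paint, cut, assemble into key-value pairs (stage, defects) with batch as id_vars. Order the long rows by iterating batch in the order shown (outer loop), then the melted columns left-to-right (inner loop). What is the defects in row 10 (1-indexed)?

426

20 rows total (5 × 4). Row 10: index ⌊(10-1)/4⌋ = 2 into batch → B20; (10-1) mod 4 = 1 into the melted columns → paint.
So row 10 is (B20, paint, 426); defects = 426.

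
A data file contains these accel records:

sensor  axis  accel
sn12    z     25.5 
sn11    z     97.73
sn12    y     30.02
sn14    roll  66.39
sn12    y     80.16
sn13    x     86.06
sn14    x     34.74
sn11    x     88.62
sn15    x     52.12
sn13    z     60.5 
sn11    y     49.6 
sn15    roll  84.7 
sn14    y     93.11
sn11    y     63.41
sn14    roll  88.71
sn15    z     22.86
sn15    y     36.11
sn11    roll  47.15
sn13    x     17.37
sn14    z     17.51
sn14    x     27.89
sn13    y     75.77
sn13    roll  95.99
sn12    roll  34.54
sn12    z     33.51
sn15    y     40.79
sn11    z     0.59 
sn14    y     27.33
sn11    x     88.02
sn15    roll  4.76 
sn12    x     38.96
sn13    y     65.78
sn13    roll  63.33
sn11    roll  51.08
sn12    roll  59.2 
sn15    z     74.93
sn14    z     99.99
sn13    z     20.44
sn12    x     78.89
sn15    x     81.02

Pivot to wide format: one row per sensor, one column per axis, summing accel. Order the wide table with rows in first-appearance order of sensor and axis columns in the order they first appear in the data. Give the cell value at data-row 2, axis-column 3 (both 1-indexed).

With rows in first-appearance order of sensor, row 2 is sensor=sn11. axis columns in first-appearance order: z, y, roll, x; column 3 is roll.
Long rows with sensor=sn11, axis=roll: 47.15 + 51.08 = 98.23.

98.23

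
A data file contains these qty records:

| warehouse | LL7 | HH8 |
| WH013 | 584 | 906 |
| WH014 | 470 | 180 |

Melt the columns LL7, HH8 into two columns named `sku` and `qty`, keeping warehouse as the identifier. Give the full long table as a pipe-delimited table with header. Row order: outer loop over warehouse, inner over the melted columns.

| warehouse | sku | qty |
| WH013 | LL7 | 584 |
| WH013 | HH8 | 906 |
| WH014 | LL7 | 470 |
| WH014 | HH8 | 180 |

Each (warehouse, column) pair becomes one row: 2 × 2 = 4 rows.
For example, (WH013, LL7) → qty=584.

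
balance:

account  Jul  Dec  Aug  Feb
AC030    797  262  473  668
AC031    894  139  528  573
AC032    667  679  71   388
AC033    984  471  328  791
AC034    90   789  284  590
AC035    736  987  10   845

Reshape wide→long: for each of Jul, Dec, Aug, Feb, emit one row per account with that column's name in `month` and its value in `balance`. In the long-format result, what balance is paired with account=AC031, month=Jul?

894

Unpivoting turns each (account, wide-column) pair into one long row.
The wide cell at row AC031, column Jul holds 894, so the long row (AC031, Jul) has balance=894.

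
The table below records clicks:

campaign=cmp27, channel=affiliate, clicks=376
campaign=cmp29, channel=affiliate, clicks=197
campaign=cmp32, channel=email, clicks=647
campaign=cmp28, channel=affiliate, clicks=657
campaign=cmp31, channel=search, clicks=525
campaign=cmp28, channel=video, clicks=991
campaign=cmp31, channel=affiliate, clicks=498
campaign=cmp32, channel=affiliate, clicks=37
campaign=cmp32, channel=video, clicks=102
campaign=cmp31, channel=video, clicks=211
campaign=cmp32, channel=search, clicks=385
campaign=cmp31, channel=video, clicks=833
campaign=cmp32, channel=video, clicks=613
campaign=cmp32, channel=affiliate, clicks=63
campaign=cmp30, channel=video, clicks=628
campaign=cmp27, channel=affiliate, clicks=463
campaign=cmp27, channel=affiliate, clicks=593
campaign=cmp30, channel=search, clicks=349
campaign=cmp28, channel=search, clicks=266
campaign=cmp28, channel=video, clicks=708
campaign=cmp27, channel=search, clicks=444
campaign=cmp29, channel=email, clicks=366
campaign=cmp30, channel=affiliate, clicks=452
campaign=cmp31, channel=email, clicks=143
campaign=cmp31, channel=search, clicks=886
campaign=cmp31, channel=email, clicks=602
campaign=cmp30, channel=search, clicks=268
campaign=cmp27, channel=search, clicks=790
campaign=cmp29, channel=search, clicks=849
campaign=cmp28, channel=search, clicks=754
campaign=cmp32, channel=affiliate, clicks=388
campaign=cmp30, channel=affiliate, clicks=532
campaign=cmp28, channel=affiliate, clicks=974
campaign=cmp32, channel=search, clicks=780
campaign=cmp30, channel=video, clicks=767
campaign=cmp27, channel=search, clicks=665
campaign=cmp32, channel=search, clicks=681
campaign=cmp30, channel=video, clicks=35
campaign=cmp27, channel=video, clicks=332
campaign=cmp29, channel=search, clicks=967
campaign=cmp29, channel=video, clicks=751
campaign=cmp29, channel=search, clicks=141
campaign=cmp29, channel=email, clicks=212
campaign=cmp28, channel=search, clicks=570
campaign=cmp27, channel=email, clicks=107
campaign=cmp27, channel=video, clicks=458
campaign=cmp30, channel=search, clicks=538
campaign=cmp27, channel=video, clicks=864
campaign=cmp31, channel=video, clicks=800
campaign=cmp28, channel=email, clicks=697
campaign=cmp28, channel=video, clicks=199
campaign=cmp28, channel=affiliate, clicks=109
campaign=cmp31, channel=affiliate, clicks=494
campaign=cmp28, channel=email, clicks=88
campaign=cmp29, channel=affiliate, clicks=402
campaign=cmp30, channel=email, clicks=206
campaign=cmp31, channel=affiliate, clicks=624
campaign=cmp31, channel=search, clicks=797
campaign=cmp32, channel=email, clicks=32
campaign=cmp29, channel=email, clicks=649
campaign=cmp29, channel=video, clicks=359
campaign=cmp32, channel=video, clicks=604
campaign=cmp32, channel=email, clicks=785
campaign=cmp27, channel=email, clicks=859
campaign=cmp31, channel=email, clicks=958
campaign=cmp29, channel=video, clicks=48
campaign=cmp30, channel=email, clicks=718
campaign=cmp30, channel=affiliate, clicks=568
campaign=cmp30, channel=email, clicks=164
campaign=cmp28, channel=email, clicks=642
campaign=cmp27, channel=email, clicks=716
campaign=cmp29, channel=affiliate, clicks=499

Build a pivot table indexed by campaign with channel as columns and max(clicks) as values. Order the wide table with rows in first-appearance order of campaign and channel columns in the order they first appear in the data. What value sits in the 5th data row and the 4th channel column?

With rows in first-appearance order of campaign, row 5 is campaign=cmp31. channel columns in first-appearance order: affiliate, email, search, video; column 4 is video.
Long rows with campaign=cmp31, channel=video: max(211, 833, 800) = 833.

833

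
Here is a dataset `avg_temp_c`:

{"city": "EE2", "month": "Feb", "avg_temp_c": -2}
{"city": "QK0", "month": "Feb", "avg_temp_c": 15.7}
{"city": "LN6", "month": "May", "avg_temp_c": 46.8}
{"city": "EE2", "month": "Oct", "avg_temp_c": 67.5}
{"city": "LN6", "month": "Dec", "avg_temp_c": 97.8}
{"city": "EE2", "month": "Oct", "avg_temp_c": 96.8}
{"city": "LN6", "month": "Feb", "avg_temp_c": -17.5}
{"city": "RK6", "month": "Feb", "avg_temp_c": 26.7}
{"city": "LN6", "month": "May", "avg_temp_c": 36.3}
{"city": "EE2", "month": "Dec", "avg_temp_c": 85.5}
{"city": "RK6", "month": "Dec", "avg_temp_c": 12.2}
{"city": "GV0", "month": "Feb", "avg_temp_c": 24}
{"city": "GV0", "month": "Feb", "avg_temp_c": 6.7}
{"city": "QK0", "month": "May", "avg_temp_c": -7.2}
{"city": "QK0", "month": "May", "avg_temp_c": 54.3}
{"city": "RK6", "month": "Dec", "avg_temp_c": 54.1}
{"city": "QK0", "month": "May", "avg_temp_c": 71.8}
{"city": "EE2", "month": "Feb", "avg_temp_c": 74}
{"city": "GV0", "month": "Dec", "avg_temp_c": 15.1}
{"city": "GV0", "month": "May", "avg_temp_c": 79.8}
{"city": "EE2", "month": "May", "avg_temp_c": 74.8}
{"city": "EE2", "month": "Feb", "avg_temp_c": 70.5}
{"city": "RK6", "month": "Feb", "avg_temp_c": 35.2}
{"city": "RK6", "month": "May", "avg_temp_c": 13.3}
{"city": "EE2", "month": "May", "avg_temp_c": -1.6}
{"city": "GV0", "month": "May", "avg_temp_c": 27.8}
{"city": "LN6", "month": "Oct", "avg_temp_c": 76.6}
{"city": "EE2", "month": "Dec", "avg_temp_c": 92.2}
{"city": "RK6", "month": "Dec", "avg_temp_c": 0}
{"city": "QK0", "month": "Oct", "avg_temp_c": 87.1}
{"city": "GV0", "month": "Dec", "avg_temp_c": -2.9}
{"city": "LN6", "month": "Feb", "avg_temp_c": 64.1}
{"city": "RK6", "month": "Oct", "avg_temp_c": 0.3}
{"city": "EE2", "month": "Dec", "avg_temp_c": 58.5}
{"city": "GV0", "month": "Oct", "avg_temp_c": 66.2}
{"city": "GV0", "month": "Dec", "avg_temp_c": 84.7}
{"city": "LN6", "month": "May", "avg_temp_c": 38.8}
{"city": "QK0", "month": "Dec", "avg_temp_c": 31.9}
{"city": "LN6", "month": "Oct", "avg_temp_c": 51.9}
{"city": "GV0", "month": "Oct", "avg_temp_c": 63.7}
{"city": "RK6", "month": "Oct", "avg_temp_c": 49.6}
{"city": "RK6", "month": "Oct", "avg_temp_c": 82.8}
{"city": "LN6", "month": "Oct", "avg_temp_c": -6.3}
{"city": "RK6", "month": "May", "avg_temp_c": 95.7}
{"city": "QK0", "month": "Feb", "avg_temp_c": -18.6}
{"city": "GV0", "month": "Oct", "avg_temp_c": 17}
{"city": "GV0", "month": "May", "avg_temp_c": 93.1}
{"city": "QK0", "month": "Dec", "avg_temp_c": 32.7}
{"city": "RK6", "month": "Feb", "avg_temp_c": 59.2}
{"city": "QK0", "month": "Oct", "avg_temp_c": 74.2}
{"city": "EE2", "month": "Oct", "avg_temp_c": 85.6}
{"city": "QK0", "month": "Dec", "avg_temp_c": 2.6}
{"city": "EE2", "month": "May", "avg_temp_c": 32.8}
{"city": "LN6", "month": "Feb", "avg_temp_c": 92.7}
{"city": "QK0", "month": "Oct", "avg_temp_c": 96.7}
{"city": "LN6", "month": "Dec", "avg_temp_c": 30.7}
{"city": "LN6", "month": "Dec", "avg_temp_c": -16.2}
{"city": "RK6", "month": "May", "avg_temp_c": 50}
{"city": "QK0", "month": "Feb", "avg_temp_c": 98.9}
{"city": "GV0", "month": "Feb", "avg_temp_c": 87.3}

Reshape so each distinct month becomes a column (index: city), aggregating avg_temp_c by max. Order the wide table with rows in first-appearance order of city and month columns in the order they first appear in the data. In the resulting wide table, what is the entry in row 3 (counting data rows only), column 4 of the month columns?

With rows in first-appearance order of city, row 3 is city=LN6. month columns in first-appearance order: Feb, May, Oct, Dec; column 4 is Dec.
Long rows with city=LN6, month=Dec: max(97.8, 30.7, -16.2) = 97.8.

97.8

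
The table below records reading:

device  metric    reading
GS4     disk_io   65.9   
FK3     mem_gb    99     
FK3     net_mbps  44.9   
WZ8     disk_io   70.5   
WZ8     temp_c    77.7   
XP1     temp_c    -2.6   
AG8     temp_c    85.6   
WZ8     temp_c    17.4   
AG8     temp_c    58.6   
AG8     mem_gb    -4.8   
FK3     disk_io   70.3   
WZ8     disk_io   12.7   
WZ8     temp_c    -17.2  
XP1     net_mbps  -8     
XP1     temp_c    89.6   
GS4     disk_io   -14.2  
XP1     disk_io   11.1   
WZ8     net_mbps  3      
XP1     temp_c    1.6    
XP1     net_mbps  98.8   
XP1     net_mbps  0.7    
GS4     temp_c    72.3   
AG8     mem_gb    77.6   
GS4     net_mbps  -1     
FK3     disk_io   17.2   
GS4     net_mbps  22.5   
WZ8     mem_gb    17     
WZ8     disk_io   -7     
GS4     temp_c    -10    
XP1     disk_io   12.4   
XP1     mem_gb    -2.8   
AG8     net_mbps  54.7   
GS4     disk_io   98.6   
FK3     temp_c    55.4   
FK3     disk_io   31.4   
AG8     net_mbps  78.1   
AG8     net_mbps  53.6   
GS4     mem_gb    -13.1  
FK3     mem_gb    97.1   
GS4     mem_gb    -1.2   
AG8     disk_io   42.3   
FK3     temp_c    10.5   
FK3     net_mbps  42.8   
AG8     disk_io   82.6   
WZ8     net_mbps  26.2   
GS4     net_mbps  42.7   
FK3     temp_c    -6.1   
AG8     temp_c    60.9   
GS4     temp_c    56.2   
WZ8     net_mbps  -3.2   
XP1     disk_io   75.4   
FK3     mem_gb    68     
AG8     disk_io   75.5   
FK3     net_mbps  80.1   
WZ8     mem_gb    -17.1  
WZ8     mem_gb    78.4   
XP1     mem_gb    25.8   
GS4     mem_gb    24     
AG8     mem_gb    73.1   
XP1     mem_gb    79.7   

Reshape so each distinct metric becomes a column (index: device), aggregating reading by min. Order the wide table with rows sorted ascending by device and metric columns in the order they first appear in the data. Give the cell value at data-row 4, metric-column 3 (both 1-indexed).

-3.2

With rows sorted ascending by device, row 4 is device=WZ8. metric columns in first-appearance order: disk_io, mem_gb, net_mbps, temp_c; column 3 is net_mbps.
Long rows with device=WZ8, metric=net_mbps: min(3, 26.2, -3.2) = -3.2.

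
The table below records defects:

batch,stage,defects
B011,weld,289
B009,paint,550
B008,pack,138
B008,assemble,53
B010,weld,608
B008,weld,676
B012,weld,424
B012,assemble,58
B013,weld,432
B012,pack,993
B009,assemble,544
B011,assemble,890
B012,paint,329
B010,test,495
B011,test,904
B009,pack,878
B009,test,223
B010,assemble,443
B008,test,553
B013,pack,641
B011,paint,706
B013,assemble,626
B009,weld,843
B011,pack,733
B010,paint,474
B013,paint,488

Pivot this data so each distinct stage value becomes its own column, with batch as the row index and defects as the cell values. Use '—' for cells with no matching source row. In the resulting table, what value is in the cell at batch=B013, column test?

—

No long-format row has batch=B013 and stage=test, so the cell is —.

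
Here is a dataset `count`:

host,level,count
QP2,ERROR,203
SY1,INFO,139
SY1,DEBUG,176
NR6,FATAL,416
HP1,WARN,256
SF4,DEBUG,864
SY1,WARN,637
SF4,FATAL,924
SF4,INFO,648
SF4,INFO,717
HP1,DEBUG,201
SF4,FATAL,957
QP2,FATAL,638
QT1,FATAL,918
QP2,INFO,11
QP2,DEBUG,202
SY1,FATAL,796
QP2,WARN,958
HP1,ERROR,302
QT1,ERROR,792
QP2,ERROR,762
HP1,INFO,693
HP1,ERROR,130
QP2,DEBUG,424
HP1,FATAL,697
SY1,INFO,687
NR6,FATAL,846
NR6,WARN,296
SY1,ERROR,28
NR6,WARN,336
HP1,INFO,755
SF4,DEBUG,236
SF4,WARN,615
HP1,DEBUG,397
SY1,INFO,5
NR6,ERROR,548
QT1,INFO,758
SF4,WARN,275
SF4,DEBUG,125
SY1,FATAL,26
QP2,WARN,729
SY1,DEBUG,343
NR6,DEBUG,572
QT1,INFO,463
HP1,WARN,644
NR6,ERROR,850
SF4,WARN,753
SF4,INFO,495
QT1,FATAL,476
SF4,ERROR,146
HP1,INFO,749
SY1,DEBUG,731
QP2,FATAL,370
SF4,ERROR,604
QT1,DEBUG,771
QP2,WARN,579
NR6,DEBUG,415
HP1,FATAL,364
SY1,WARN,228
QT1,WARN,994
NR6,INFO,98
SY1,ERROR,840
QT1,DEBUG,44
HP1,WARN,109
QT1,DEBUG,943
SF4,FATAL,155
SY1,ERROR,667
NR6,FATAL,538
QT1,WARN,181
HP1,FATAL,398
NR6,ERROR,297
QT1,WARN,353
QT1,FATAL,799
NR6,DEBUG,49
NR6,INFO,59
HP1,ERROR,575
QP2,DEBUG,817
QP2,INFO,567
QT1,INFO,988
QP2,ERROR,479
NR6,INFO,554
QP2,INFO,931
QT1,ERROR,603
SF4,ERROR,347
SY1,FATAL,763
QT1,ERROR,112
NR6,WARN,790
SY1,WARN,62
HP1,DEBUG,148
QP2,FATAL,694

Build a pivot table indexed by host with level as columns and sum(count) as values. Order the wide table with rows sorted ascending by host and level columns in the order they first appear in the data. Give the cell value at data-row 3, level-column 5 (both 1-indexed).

With rows sorted ascending by host, row 3 is host=QP2. level columns in first-appearance order: ERROR, INFO, DEBUG, FATAL, WARN; column 5 is WARN.
Long rows with host=QP2, level=WARN: 958 + 729 + 579 = 2266.

2266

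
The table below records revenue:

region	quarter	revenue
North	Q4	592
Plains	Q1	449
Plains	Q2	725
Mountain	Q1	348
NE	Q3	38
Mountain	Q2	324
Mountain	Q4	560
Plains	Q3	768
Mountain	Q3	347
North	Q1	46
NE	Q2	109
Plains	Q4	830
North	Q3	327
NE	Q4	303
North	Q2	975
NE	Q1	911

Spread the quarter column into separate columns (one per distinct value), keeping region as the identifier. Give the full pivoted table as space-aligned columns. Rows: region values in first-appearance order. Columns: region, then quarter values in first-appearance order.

region    Q4   Q1   Q2   Q3 
North     592  46   975  327
Plains    830  449  725  768
Mountain  560  348  324  347
NE        303  911  109  38 

Columns: region plus the 4 distinct quarter values (Q4, Q1, Q2, Q3).
For example, row North column Q4 takes revenue=592 from the long row (North, Q4).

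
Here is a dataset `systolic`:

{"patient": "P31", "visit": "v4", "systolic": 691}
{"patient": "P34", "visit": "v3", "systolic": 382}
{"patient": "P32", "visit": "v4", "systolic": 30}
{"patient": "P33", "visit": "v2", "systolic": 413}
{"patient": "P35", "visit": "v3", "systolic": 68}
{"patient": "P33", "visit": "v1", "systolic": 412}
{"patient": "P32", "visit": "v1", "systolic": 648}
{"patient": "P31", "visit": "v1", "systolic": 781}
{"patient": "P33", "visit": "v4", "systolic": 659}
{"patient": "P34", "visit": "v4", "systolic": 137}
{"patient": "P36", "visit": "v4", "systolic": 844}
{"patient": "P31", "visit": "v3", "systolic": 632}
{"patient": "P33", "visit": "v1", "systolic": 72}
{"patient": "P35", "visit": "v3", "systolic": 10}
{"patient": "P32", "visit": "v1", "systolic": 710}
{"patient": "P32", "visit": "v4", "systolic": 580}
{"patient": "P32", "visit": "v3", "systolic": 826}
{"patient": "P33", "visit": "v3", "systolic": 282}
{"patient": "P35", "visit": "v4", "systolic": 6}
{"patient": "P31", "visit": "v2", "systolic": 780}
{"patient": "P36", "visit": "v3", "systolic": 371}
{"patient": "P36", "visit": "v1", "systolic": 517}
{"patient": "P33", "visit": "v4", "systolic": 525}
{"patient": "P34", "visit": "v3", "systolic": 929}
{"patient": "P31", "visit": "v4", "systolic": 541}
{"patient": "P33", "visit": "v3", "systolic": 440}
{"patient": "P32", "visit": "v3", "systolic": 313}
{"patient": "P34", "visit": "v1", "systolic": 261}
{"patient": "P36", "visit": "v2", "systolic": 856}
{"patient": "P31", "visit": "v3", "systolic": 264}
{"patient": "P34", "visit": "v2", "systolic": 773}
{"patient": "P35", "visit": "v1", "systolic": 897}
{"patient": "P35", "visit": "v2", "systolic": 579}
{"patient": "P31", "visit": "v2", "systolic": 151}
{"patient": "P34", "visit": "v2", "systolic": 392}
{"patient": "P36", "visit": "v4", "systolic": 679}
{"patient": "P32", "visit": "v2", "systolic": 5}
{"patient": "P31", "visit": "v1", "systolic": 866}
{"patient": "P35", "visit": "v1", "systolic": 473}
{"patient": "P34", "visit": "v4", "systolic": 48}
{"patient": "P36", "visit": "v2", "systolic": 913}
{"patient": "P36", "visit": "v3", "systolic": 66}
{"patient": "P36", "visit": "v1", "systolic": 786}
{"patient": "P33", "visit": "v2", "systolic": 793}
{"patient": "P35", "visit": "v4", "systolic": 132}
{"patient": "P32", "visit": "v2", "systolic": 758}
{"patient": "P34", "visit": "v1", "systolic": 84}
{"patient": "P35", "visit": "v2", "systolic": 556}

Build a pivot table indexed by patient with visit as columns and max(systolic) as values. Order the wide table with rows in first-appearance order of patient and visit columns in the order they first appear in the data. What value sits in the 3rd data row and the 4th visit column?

710

With rows in first-appearance order of patient, row 3 is patient=P32. visit columns in first-appearance order: v4, v3, v2, v1; column 4 is v1.
Long rows with patient=P32, visit=v1: max(648, 710) = 710.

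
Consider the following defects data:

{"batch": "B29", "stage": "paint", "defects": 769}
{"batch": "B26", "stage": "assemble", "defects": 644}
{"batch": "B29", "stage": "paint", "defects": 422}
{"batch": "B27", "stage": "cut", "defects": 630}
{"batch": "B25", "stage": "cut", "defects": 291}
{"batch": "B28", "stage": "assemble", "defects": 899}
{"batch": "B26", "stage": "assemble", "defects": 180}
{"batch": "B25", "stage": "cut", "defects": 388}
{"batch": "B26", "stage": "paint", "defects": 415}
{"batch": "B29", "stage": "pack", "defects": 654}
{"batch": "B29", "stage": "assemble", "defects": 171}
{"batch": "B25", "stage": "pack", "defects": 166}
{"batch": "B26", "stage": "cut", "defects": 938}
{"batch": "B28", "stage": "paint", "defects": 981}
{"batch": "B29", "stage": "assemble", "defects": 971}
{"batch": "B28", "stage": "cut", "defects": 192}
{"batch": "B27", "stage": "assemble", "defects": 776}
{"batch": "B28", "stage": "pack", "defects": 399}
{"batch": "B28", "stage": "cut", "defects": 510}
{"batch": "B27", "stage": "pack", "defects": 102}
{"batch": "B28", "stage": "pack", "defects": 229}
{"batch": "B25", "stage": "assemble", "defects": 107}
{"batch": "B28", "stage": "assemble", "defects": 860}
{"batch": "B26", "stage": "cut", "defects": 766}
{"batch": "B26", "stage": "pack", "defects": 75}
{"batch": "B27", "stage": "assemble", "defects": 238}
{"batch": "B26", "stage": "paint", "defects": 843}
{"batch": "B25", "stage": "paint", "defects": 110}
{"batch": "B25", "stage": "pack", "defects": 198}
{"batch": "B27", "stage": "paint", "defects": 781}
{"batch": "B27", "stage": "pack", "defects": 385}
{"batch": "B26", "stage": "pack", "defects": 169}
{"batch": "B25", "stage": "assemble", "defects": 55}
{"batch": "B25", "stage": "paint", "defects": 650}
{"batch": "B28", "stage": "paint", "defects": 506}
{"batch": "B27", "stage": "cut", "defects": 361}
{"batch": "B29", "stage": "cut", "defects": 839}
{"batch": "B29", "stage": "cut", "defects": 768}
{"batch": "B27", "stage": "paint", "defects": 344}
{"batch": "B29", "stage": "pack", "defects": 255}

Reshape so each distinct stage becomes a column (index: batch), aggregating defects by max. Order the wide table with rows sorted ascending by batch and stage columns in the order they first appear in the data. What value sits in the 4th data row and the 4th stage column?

With rows sorted ascending by batch, row 4 is batch=B28. stage columns in first-appearance order: paint, assemble, cut, pack; column 4 is pack.
Long rows with batch=B28, stage=pack: max(399, 229) = 399.

399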